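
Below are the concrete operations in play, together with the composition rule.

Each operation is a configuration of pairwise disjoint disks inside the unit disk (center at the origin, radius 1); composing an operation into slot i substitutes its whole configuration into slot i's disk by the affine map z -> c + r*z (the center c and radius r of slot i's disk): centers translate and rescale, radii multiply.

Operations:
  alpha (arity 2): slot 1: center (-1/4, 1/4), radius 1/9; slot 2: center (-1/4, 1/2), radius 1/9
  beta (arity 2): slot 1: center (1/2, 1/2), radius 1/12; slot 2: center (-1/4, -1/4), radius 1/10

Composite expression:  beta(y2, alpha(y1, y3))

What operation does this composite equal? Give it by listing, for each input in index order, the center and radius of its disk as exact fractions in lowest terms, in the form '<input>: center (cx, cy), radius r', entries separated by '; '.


Below beta, radii multiply path by path; the y-disk centers shift.
tracing y2 down its 1-map path: center (1/2, 1/2), radius 1/12
tracing y1 down its 2-map path: center (-11/40, -9/40), radius 1/90
tracing y3 down its 2-map path: center (-11/40, -1/5), radius 1/90

y1: center (-11/40, -9/40), radius 1/90; y2: center (1/2, 1/2), radius 1/12; y3: center (-11/40, -1/5), radius 1/90


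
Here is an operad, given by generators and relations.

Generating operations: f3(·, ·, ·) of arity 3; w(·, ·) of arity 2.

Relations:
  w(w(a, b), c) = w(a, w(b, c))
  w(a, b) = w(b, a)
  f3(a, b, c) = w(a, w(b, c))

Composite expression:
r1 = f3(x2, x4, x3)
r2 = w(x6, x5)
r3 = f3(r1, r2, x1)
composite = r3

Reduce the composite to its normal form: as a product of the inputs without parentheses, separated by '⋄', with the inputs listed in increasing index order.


x1 ⋄ x2 ⋄ x3 ⋄ x4 ⋄ x5 ⋄ x6

With f3 associative and commutative, the x-input set is all that matters.
f3(x2, x4, x3) unparenthesizes to x2 ⋄ x4 ⋄ x3
w(x6, x5) unparenthesizes to x6 ⋄ x5
f3(f3(x2, x4, x3), w(x6, x5), x1) unparenthesizes to x2 ⋄ x4 ⋄ x3 ⋄ x6 ⋄ x5 ⋄ x1
sorting the factors by input index: x1 ⋄ x2 ⋄ x3 ⋄ x4 ⋄ x5 ⋄ x6


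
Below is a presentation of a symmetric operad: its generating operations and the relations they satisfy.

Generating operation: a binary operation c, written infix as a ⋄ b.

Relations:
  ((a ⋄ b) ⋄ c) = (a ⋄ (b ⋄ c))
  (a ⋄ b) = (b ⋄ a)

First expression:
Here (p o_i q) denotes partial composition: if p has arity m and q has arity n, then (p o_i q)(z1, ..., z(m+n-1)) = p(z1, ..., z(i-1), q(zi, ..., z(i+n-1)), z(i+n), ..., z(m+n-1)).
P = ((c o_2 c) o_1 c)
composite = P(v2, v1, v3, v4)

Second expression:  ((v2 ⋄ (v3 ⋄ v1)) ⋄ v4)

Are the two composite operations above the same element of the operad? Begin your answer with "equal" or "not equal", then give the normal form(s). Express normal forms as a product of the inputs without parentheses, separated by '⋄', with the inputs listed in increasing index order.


equal — both sides give v1 ⋄ v2 ⋄ v3 ⋄ v4

In normal form, the first expression is v1 ⋄ v2 ⋄ v3 ⋄ v4
In normal form, the second expression is v1 ⋄ v2 ⋄ v3 ⋄ v4
Same normal form: equal.


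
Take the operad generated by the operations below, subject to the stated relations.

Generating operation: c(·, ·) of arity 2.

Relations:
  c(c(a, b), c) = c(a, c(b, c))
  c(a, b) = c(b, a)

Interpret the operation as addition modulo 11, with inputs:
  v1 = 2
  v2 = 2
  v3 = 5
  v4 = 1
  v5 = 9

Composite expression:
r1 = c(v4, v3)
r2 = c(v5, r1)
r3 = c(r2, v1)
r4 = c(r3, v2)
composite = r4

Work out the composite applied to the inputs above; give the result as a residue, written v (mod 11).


8 (mod 11)

c(v4, v3) = 6
c(v5, c(v4, v3)) = 4
c(c(v5, c(v4, v3)), v1) = 6
c(c(c(v5, c(v4, v3)), v1), v2) = 8


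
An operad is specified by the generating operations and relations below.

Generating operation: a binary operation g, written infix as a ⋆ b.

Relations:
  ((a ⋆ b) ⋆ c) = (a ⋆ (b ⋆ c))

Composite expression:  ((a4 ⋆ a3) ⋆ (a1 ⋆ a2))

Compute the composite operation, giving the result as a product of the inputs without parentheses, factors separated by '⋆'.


a4 ⋆ a3 ⋆ a1 ⋆ a2


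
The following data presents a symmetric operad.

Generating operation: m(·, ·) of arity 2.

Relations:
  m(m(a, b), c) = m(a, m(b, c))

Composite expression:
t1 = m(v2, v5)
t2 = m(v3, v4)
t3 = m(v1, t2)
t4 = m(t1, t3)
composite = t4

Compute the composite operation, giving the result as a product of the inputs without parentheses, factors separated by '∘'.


v2 ∘ v5 ∘ v1 ∘ v3 ∘ v4

Key point: m is associative — brackets drop, the v-order remains.
m(v2, v5) spells out as v2 ∘ v5
m(v3, v4) spells out as v3 ∘ v4
m(v1, m(v3, v4)) spells out as v1 ∘ v3 ∘ v4
m(m(v2, v5), m(v1, m(v3, v4))) spells out as v2 ∘ v5 ∘ v1 ∘ v3 ∘ v4


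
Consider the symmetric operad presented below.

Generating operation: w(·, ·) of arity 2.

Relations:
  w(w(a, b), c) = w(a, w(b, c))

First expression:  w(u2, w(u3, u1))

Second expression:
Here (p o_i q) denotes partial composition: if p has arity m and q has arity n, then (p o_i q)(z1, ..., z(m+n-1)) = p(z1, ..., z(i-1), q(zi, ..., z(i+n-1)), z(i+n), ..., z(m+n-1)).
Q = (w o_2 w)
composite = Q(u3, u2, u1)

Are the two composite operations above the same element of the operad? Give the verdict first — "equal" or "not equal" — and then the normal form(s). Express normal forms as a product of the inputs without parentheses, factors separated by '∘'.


not equal; the first gives u2 ∘ u3 ∘ u1 and the second u3 ∘ u2 ∘ u1

The first expression, normalized: u2 ∘ u3 ∘ u1
The second expression, normalized: u3 ∘ u2 ∘ u1
No match — not equal.


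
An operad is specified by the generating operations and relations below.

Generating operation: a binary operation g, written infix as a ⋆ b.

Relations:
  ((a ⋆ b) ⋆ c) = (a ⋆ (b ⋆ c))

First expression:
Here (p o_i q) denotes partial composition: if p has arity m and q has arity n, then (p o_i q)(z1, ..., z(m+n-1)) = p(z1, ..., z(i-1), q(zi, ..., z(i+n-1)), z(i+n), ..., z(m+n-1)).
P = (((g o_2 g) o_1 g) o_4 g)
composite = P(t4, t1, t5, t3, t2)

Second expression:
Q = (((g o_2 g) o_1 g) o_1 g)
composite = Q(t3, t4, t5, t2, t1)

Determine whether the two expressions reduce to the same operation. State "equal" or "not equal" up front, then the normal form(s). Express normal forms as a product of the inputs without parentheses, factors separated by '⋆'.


not equal — first t4 ⋆ t1 ⋆ t5 ⋆ t3 ⋆ t2, second t3 ⋆ t4 ⋆ t5 ⋆ t2 ⋆ t1


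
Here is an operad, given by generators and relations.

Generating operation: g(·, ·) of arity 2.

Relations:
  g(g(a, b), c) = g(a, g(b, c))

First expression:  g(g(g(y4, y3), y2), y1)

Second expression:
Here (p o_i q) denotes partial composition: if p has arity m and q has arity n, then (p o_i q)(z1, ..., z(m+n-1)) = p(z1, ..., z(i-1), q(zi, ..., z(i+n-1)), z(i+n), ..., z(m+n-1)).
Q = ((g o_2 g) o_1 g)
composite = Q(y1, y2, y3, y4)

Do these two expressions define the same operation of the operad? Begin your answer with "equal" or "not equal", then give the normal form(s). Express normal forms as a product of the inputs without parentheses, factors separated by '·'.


In normal form, the first expression is y4 · y3 · y2 · y1
In normal form, the second expression is y1 · y2 · y3 · y4
The normal forms differ: not equal.

not equal; the first gives y4 · y3 · y2 · y1 and the second y1 · y2 · y3 · y4


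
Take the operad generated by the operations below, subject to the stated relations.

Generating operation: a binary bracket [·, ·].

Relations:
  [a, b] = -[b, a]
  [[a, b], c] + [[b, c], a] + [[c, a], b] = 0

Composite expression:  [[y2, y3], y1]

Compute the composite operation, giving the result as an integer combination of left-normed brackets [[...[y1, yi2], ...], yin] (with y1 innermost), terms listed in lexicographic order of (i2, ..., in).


-[[y1, y2], y3] + [[y1, y3], y2]

A multilinear Lie element is pinned by y1-initial words (y1 innermost).
Composite bracket: [[y2, y3], y1]
Under [a, b] = ab - ba we get 4 signed associative words (2^2 = 4).
Coefficients come from the y1-initial words:
  from y1y2y3, sign -1: term -[[y1, y2], y3]
  from y1y3y2, sign +1: term +[[y1, y3], y2]


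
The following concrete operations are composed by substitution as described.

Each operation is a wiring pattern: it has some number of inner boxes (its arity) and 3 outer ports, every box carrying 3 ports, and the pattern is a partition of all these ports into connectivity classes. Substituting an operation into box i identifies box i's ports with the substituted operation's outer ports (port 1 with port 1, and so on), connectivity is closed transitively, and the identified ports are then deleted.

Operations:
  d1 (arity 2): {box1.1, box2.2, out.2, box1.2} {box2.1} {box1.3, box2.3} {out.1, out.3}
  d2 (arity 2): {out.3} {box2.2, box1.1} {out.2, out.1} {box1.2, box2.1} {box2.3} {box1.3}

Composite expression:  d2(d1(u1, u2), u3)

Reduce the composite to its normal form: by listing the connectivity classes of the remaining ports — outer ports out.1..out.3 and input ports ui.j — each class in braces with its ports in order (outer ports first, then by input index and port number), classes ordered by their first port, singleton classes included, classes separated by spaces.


{out.1, out.2} {out.3} {u1.1, u1.2, u2.2, u3.1} {u1.3, u2.3} {u2.1} {u3.2} {u3.3}

Substituting into d2 glues patterns; closure does the rest.
after d1, the pattern on (u1, u2) reads {out.1, out.3} {out.2, u1.1, u1.2, u2.2} {u1.3, u2.3} {u2.1} (out.j = its outer ports)
after d2, the pattern on (u1, u2, u3) reads {out.1, out.2} {out.3} {u1.1, u1.2, u2.2, u3.1} {u1.3, u2.3} {u2.1} {u3.2} {u3.3} (out.j = its outer ports)


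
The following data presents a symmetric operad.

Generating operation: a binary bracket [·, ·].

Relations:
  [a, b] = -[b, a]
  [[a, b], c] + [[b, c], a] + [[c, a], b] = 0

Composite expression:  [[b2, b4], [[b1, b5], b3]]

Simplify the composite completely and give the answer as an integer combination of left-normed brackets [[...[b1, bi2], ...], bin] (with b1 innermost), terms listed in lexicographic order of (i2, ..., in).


-[[[[b1, b5], b3], b2], b4] + [[[[b1, b5], b3], b4], b2]

In the tensor algebra, words opening b1 carry the b1-anchored form.
Composite bracket: [[b2, b4], [[b1, b5], b3]]
Expanding via [a, b] = ab - ba: 16 signed words (2^4 = 16).
The b1-initial words carry the normal form:
  the word b1b5b3b2b4 carries sign -1 and contributes -[[[[b1, b5], b3], b2], b4]
  the word b1b5b3b4b2 carries sign +1 and contributes +[[[[b1, b5], b3], b4], b2]


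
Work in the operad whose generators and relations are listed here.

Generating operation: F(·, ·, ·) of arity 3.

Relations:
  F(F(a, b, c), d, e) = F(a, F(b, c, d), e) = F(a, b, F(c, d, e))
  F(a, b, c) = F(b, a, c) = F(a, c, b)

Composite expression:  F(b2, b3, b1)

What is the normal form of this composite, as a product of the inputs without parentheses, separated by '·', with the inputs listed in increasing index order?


Shape and order are irrelevant to F; the b-input set decides.
F(b2, b3, b1) flattens to b2 · b3 · b1
putting the inputs in ascending order: b1 · b2 · b3

b1 · b2 · b3


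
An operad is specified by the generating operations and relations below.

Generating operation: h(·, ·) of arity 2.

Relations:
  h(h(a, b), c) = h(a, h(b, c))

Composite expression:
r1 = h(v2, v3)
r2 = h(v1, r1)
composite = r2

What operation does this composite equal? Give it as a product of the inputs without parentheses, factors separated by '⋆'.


v1 ⋆ v2 ⋆ v3

Key point: h is associative — brackets drop, the v-order remains.
h(v2, v3) linearizes to v2 ⋆ v3
h(v1, h(v2, v3)) linearizes to v1 ⋆ v2 ⋆ v3


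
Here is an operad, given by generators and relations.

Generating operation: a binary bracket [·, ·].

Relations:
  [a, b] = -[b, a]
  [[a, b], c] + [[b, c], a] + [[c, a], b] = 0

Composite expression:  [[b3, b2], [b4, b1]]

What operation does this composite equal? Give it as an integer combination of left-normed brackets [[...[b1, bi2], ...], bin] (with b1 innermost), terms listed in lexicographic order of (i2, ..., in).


-[[[b1, b4], b2], b3] + [[[b1, b4], b3], b2]

Left-normed coefficients sit on the b1-initial expansion words.
Composite bracket: [[b3, b2], [b4, b1]]
Expanding via [a, b] = ab - ba: 8 signed words (2^3 = 8).
Words beginning with b1 determine it all:
  b1b4b2b3 appears with sign -1, giving the term -[[[b1, b4], b2], b3]
  b1b4b3b2 appears with sign +1, giving the term +[[[b1, b4], b3], b2]


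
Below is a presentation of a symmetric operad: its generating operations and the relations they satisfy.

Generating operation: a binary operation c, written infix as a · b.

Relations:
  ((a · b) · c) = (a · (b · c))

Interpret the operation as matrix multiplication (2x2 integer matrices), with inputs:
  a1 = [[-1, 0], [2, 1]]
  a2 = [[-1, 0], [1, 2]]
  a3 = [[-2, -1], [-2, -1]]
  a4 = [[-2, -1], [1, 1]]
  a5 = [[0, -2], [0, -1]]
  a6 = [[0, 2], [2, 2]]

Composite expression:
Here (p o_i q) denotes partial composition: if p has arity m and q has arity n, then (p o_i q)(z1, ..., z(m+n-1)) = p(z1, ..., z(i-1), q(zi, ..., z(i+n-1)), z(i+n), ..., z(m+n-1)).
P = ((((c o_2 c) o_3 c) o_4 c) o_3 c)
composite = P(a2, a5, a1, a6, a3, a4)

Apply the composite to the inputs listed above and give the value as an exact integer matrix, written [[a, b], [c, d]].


[[48, 16], [-96, -32]]


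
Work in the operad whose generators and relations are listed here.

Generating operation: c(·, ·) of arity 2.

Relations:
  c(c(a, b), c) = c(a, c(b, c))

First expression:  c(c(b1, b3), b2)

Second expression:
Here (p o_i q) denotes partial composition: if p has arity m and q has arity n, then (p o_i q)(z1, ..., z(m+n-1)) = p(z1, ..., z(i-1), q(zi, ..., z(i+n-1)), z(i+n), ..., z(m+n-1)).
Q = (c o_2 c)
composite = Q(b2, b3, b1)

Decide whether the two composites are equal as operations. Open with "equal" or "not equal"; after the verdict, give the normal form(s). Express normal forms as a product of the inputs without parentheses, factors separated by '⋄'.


Normal form of the first expression: b1 ⋄ b3 ⋄ b2
Normal form of the second expression: b2 ⋄ b3 ⋄ b1
No match — not equal.

not equal; the first gives b1 ⋄ b3 ⋄ b2 and the second b2 ⋄ b3 ⋄ b1


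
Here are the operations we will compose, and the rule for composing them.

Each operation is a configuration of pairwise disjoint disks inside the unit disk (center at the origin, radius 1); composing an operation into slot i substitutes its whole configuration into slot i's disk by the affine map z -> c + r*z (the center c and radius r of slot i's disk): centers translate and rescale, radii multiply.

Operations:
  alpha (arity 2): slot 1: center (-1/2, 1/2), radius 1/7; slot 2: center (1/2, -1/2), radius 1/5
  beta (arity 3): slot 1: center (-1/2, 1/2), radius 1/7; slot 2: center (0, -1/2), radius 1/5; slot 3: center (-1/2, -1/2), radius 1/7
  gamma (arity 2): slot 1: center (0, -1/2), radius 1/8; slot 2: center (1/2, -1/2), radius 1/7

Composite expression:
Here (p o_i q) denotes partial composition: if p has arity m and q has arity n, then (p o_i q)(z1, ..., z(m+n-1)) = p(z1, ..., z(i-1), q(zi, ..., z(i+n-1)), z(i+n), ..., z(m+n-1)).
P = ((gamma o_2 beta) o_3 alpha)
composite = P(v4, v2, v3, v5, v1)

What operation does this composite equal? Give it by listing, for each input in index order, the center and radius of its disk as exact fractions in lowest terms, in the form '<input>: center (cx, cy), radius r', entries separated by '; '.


v1: center (3/7, -4/7), radius 1/49; v2: center (3/7, -3/7), radius 1/49; v3: center (17/35, -39/70), radius 1/245; v4: center (0, -1/2), radius 1/8; v5: center (18/35, -41/70), radius 1/175

Only the slot chain above each v matters under gamma; compose those maps.
tracing v4 down its 1-map path: center (0, -1/2), radius 1/8
tracing v2 down its 2-map path: center (3/7, -3/7), radius 1/49
tracing v3 down its 3-map path: center (17/35, -39/70), radius 1/245
tracing v5 down its 3-map path: center (18/35, -41/70), radius 1/175
tracing v1 down its 2-map path: center (3/7, -4/7), radius 1/49


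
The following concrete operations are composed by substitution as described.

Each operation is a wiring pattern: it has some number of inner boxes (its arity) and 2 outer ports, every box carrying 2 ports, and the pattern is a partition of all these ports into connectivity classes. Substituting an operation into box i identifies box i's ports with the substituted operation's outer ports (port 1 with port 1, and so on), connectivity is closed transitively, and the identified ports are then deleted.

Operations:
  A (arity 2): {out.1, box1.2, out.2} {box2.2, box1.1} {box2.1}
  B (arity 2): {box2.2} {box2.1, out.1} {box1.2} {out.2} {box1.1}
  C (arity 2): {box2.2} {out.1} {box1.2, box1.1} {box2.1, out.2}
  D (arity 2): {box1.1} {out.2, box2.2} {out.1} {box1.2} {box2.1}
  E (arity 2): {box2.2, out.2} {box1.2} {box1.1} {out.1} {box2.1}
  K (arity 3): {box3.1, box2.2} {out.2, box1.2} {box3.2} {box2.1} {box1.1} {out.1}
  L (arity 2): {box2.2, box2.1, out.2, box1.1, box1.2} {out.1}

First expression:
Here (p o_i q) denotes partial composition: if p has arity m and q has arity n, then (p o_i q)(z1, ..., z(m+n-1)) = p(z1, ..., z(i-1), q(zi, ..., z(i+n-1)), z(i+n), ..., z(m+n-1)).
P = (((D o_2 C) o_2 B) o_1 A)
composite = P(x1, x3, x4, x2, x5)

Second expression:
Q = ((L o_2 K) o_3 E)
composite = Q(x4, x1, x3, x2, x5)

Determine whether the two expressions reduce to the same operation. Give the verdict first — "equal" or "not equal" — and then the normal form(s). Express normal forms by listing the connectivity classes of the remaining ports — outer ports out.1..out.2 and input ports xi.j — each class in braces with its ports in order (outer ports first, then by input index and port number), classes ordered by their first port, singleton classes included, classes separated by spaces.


The first expression, normalized: {out.1} {out.2, x5.1} {x1.1, x3.2} {x1.2} {x2.1} {x2.2} {x3.1} {x4.1} {x4.2} {x5.2}
The second expression, normalized: {out.1} {out.2, x1.2, x4.1, x4.2} {x1.1} {x2.1} {x2.2, x5.1} {x3.1} {x3.2} {x5.2}
No match — not equal.

not equal; the first gives {out.1} {out.2, x5.1} {x1.1, x3.2} {x1.2} {x2.1} {x2.2} {x3.1} {x4.1} {x4.2} {x5.2} and the second {out.1} {out.2, x1.2, x4.1, x4.2} {x1.1} {x2.1} {x2.2, x5.1} {x3.1} {x3.2} {x5.2}


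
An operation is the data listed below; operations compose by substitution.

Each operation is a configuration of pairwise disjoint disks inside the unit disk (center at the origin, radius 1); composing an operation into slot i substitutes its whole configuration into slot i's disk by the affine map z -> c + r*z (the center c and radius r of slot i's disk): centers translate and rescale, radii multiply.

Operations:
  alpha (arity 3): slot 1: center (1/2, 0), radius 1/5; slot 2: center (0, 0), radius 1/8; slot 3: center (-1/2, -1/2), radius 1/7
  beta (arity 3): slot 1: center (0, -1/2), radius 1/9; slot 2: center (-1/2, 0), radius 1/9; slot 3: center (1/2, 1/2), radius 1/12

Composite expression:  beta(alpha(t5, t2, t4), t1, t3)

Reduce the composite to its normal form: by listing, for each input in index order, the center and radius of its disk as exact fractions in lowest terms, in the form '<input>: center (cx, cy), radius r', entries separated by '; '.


t1: center (-1/2, 0), radius 1/9; t2: center (0, -1/2), radius 1/72; t3: center (1/2, 1/2), radius 1/12; t4: center (-1/18, -5/9), radius 1/63; t5: center (1/18, -1/2), radius 1/45

Nesting under beta composes maps z -> c + r*z down each t-path.
t5 passes through 2 substitutions, ending at center (1/18, -1/2), radius 1/45
t2 passes through 2 substitutions, ending at center (0, -1/2), radius 1/72
t4 passes through 2 substitutions, ending at center (-1/18, -5/9), radius 1/63
t1 passes through 1 substitution, ending at center (-1/2, 0), radius 1/9
t3 passes through 1 substitution, ending at center (1/2, 1/2), radius 1/12


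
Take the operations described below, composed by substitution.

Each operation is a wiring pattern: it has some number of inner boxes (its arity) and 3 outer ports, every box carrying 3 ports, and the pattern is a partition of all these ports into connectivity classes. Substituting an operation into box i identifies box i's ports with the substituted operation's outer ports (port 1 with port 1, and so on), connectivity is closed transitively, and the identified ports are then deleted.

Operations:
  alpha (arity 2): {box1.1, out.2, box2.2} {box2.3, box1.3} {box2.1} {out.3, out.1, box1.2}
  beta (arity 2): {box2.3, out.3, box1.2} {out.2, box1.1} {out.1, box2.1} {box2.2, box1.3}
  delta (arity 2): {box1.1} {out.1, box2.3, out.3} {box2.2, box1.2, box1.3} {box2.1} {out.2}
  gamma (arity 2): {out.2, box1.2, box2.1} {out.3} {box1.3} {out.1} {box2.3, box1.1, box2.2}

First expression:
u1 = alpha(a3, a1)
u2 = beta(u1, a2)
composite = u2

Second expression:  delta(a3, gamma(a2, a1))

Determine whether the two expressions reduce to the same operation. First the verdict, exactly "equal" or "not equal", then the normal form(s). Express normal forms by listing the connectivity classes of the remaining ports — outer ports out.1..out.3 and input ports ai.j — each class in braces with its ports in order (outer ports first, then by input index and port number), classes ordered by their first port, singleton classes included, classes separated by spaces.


Reducing the first expression gives {out.1, a2.1} {out.2, a2.2, a3.2} {out.3, a1.2, a2.3, a3.1} {a1.1} {a1.3, a3.3}
Reducing the second expression gives {out.1, out.3} {out.2} {a1.1, a2.2, a3.2, a3.3} {a1.2, a1.3, a2.1} {a2.3} {a3.1}
Distinct normal forms: not equal.

not equal — first {out.1, a2.1} {out.2, a2.2, a3.2} {out.3, a1.2, a2.3, a3.1} {a1.1} {a1.3, a3.3}, second {out.1, out.3} {out.2} {a1.1, a2.2, a3.2, a3.3} {a1.2, a1.3, a2.1} {a2.3} {a3.1}


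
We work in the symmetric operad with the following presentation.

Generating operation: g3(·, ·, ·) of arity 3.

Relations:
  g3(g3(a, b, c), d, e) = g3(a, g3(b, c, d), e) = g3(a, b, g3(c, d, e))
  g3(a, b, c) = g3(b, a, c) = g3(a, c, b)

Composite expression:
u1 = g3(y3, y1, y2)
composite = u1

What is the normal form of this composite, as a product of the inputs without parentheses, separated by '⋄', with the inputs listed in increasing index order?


y1 ⋄ y2 ⋄ y3

Reordering under g3 is free, so list the y-inputs canonically.
g3(y3, y1, y2) collapses to y3 ⋄ y1 ⋄ y2
rearranged into index order: y1 ⋄ y2 ⋄ y3


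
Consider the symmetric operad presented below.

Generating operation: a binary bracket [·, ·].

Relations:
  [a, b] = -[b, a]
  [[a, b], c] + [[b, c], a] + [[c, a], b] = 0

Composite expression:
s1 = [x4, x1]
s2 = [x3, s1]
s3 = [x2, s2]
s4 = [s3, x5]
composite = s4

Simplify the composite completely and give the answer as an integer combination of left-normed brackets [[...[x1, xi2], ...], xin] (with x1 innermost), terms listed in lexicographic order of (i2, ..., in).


-[[[[x1, x4], x3], x2], x5]

Antisymmetry and Jacobi reduce to x1-anchored left-normed brackets.
Composite bracket: [[x2, [x3, [x4, x1]]], x5]
Full expansion: 16 signed words from ab - ba (2^4 = 16).
The x1-initial words carry the normal form:
  x1x4x3x2x5 appears with sign -1, giving the term -[[[[x1, x4], x3], x2], x5]


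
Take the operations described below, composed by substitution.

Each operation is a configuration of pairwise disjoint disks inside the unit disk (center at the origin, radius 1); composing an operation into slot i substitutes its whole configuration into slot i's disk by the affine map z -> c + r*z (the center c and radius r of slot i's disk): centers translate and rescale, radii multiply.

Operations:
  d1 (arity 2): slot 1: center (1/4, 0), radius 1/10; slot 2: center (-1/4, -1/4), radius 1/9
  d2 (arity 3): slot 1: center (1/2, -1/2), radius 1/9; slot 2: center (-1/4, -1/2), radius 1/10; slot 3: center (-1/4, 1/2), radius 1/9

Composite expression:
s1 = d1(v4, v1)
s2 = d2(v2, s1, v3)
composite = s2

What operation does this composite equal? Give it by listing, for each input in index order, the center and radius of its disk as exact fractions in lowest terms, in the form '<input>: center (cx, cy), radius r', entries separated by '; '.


v1: center (-11/40, -21/40), radius 1/90; v2: center (1/2, -1/2), radius 1/9; v3: center (-1/4, 1/2), radius 1/9; v4: center (-9/40, -1/2), radius 1/100


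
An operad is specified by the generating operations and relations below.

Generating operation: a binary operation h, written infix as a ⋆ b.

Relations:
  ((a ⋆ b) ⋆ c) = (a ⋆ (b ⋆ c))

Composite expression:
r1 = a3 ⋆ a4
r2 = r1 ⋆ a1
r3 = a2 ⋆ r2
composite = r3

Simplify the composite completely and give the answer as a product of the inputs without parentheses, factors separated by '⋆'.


The h-tree's shape is irrelevant; the a-reading-order decides.
(a3 ⋆ a4) collapses to a3 ⋆ a4
((a3 ⋆ a4) ⋆ a1) collapses to a3 ⋆ a4 ⋆ a1
(a2 ⋆ ((a3 ⋆ a4) ⋆ a1)) collapses to a2 ⋆ a3 ⋆ a4 ⋆ a1

a2 ⋆ a3 ⋆ a4 ⋆ a1


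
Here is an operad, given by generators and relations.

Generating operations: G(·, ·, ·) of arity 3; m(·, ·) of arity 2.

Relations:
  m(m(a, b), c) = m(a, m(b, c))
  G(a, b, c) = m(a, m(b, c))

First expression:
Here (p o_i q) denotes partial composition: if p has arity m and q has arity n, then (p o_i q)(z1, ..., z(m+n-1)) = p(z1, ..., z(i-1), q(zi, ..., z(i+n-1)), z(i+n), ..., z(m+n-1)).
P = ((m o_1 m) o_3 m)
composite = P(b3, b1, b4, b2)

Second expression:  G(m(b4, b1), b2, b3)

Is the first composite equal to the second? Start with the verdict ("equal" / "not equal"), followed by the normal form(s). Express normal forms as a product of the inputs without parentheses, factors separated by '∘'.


not equal: they reduce to b3 ∘ b1 ∘ b4 ∘ b2 and b4 ∘ b1 ∘ b2 ∘ b3

The first expression, normalized: b3 ∘ b1 ∘ b4 ∘ b2
The second expression, normalized: b4 ∘ b1 ∘ b2 ∘ b3
They disagree, so not equal.


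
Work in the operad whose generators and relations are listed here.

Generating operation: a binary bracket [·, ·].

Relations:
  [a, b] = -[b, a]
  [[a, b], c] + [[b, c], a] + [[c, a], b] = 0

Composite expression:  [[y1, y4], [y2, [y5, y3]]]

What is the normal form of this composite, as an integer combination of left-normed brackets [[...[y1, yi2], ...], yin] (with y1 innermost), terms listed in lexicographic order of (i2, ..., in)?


-[[[[y1, y4], y2], y3], y5] + [[[[y1, y4], y2], y5], y3] + [[[[y1, y4], y3], y5], y2] - [[[[y1, y4], y5], y3], y2]

Left-normed coefficients sit on the y1-initial expansion words.
Composite bracket: [[y1, y4], [y2, [y5, y3]]]
Full expansion: 16 signed words from ab - ba (2^4 = 16).
Only words starting with y1 matter:
  y1y4y2y3y5 appears with sign -1, giving the term -[[[[y1, y4], y2], y3], y5]
  y1y4y2y5y3 appears with sign +1, giving the term +[[[[y1, y4], y2], y5], y3]
  y1y4y3y5y2 appears with sign +1, giving the term +[[[[y1, y4], y3], y5], y2]
  y1y4y5y3y2 appears with sign -1, giving the term -[[[[y1, y4], y5], y3], y2]


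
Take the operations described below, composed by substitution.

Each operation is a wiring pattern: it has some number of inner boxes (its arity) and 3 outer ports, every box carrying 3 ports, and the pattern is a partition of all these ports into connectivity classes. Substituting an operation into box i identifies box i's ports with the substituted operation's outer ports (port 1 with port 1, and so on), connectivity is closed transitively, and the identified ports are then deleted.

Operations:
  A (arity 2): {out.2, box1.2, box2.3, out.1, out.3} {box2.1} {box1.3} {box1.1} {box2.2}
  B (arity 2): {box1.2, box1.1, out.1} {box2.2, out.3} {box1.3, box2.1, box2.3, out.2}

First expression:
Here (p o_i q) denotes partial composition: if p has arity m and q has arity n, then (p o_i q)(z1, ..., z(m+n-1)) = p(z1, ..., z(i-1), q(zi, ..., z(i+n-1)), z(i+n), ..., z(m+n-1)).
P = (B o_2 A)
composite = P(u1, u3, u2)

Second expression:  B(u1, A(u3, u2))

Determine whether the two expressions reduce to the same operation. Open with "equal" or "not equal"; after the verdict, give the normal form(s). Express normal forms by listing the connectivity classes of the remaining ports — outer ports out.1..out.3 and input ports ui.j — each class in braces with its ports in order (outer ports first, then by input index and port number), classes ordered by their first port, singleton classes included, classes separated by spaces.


equal — both sides give {out.1, u1.1, u1.2} {out.2, out.3, u1.3, u2.3, u3.2} {u2.1} {u2.2} {u3.1} {u3.3}

Normal form of the first expression: {out.1, u1.1, u1.2} {out.2, out.3, u1.3, u2.3, u3.2} {u2.1} {u2.2} {u3.1} {u3.3}
Normal form of the second expression: {out.1, u1.1, u1.2} {out.2, out.3, u1.3, u2.3, u3.2} {u2.1} {u2.2} {u3.1} {u3.3}
Identical normal forms: equal.


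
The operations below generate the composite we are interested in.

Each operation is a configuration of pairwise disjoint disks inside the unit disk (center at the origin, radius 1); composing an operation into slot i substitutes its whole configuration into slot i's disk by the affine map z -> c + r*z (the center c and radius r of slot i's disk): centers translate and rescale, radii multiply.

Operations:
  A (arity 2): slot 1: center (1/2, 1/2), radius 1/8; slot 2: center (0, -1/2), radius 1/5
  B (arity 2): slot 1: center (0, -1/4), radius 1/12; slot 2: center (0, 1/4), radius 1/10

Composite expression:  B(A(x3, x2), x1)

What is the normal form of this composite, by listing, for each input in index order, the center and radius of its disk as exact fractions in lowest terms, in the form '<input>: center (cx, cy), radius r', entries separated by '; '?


x1: center (0, 1/4), radius 1/10; x2: center (0, -7/24), radius 1/60; x3: center (1/24, -5/24), radius 1/96

Follow each x-input down from B: c' goes to c + r*c', radius to r*r'.
input x3: applying the 2 nested substitutions gives center (1/24, -5/24), radius 1/96
input x2: applying the 2 nested substitutions gives center (0, -7/24), radius 1/60
input x1: applying the 1 nested substitution gives center (0, 1/4), radius 1/10


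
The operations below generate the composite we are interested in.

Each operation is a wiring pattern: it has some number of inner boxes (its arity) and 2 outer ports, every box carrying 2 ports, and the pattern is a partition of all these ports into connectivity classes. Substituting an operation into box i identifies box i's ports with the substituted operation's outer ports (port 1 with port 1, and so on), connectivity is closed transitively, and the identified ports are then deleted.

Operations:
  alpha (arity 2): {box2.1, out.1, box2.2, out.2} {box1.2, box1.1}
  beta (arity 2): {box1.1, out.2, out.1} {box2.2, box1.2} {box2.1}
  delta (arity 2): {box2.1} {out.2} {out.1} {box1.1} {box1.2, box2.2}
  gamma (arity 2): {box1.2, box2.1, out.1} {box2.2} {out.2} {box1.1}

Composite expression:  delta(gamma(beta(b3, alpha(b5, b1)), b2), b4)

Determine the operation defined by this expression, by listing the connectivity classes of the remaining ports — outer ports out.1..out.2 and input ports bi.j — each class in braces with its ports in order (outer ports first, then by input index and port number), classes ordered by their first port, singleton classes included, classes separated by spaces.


{out.1} {out.2} {b1.1, b1.2, b3.2} {b2.1, b3.1} {b2.2} {b4.1} {b4.2} {b5.1, b5.2}


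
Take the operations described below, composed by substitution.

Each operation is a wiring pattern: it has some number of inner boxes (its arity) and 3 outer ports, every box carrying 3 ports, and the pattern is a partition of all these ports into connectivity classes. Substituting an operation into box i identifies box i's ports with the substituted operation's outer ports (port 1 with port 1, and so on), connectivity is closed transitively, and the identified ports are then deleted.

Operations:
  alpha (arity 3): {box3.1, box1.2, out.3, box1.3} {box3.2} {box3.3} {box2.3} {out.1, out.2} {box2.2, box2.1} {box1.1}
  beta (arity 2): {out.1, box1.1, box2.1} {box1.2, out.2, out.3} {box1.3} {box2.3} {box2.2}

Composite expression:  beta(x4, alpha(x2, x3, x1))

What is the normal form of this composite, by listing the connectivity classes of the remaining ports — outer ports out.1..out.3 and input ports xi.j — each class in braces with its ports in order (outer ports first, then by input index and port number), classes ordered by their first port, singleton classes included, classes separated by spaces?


{out.1, x4.1} {out.2, out.3, x4.2} {x1.1, x2.2, x2.3} {x1.2} {x1.3} {x2.1} {x3.1, x3.2} {x3.3} {x4.3}

Substituting into beta glues patterns; closure does the rest.
composing alpha on (x2, x3, x1), with out.j its own outer ports: {out.1, out.2} {out.3, x1.1, x2.2, x2.3} {x1.2} {x1.3} {x2.1} {x3.1, x3.2} {x3.3}
composing beta on (x4, x2, x3, x1), with out.j its own outer ports: {out.1, x4.1} {out.2, out.3, x4.2} {x1.1, x2.2, x2.3} {x1.2} {x1.3} {x2.1} {x3.1, x3.2} {x3.3} {x4.3}


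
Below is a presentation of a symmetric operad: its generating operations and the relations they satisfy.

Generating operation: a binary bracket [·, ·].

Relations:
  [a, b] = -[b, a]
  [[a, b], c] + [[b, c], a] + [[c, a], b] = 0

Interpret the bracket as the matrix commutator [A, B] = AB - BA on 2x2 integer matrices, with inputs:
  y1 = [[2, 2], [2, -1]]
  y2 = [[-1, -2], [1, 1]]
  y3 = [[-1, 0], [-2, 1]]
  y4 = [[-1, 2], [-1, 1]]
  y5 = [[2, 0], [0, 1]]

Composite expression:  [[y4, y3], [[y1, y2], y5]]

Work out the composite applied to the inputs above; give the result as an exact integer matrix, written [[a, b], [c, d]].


[[-24, -16], [-56, 24]]

[y4, y3] = [[-4, 4], [-2, 4]]
[y1, y2] = [[6, -2], [-7, -6]]
[[y1, y2], y5] = [[0, 2], [-7, 0]]
[[y4, y3], [[y1, y2], y5]] = [[-24, -16], [-56, 24]]


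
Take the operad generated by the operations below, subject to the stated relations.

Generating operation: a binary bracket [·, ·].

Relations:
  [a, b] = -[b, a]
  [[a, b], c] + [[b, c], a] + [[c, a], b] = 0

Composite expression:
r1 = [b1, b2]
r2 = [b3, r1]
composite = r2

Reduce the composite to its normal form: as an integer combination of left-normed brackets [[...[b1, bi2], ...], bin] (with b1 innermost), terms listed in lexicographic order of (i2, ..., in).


Skip Jacobi rewriting: expand, keep b1-initial words, read off terms.
Composite bracket: [b3, [b1, b2]]
Under [a, b] = ab - ba we get 4 signed associative words (2^2 = 4).
Only words starting with b1 matter:
  word b1b2b3 has sign -1, contributing -[[b1, b2], b3]

-[[b1, b2], b3]


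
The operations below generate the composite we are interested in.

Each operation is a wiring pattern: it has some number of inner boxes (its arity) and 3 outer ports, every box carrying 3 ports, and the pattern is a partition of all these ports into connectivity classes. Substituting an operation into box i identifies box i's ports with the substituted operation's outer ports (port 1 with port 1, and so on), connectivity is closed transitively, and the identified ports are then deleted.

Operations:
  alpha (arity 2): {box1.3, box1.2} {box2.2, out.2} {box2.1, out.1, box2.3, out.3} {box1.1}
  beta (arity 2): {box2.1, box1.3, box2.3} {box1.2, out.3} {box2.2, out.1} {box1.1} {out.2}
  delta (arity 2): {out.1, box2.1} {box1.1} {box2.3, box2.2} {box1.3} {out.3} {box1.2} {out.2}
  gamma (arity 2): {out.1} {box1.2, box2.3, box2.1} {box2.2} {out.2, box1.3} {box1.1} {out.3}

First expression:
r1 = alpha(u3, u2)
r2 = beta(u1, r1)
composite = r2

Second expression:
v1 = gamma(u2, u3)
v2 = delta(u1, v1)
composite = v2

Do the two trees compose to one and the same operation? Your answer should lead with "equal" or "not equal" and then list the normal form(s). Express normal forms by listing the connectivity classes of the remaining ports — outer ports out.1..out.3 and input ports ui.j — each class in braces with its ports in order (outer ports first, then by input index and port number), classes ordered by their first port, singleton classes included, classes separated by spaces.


not equal: they reduce to {out.1, u2.2} {out.2} {out.3, u1.2} {u1.1} {u1.3, u2.1, u2.3} {u3.1} {u3.2, u3.3} and {out.1} {out.2} {out.3} {u1.1} {u1.2} {u1.3} {u2.1} {u2.2, u3.1, u3.3} {u2.3} {u3.2}

Reducing the first expression gives {out.1, u2.2} {out.2} {out.3, u1.2} {u1.1} {u1.3, u2.1, u2.3} {u3.1} {u3.2, u3.3}
Reducing the second expression gives {out.1} {out.2} {out.3} {u1.1} {u1.2} {u1.3} {u2.1} {u2.2, u3.1, u3.3} {u2.3} {u3.2}
Distinct normal forms: not equal.


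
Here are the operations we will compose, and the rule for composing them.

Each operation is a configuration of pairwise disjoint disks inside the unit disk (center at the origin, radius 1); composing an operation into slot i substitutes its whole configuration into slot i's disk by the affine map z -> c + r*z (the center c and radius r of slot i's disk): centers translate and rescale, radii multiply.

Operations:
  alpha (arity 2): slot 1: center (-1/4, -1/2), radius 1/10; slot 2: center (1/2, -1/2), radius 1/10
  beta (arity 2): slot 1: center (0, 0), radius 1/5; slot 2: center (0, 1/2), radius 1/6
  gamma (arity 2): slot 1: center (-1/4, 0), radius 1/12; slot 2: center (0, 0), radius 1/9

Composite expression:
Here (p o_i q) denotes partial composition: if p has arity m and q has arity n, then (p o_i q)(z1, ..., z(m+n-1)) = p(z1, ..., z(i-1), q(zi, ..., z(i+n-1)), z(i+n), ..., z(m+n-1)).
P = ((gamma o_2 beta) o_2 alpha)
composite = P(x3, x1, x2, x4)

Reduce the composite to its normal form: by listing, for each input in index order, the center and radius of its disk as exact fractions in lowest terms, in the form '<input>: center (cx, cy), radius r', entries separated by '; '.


x1: center (-1/180, -1/90), radius 1/450; x2: center (1/90, -1/90), radius 1/450; x3: center (-1/4, 0), radius 1/12; x4: center (0, 1/18), radius 1/54

Nesting under gamma composes maps z -> c + r*z down each x-path.
x3 passes through 1 substitution, ending at center (-1/4, 0), radius 1/12
x1 passes through 3 substitutions, ending at center (-1/180, -1/90), radius 1/450
x2 passes through 3 substitutions, ending at center (1/90, -1/90), radius 1/450
x4 passes through 2 substitutions, ending at center (0, 1/18), radius 1/54


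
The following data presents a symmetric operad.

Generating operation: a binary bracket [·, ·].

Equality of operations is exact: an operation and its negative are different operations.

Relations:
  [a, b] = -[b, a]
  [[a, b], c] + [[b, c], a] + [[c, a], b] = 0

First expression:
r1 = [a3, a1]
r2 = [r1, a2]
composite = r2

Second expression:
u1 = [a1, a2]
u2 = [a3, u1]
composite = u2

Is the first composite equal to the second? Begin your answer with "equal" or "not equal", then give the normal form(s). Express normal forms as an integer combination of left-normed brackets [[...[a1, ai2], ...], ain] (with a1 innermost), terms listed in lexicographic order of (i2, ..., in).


not equal: they reduce to -[[a1, a3], a2] and -[[a1, a2], a3]

In normal form, the first expression is -[[a1, a3], a2]
In normal form, the second expression is -[[a1, a2], a3]
No match — not equal.


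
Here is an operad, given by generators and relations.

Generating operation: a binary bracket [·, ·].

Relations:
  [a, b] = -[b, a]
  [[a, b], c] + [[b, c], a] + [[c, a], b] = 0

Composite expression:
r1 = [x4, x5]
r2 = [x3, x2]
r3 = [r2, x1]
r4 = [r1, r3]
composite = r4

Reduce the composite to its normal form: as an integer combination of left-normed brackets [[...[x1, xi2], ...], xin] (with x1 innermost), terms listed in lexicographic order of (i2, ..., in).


-[[[[x1, x2], x3], x4], x5] + [[[[x1, x2], x3], x5], x4] + [[[[x1, x3], x2], x4], x5] - [[[[x1, x3], x2], x5], x4]

A multilinear Lie element is pinned by x1-initial words (x1 innermost).
Composite bracket: [[x4, x5], [[x3, x2], x1]]
Expanding via [a, b] = ab - ba: 16 signed words (2^4 = 16).
The x1-initial words carry the normal form:
  the word x1x2x3x4x5 carries sign -1 and contributes -[[[[x1, x2], x3], x4], x5]
  the word x1x2x3x5x4 carries sign +1 and contributes +[[[[x1, x2], x3], x5], x4]
  the word x1x3x2x4x5 carries sign +1 and contributes +[[[[x1, x3], x2], x4], x5]
  the word x1x3x2x5x4 carries sign -1 and contributes -[[[[x1, x3], x2], x5], x4]
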